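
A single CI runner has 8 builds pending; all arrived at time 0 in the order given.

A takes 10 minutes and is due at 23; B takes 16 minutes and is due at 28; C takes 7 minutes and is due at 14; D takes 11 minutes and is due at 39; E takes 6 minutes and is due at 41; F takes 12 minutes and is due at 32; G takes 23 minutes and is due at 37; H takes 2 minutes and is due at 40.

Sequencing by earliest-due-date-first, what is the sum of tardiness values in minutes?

EDD (increasing due date): C A B F G D H E.
C: 0→7, due 14, tardiness 0
A: 7→17, due 23, tardiness 0
B: 17→33, due 28, tardiness 5
F: 33→45, due 32, tardiness 13
G: 45→68, due 37, tardiness 31
D: 68→79, due 39, tardiness 40
H: 79→81, due 40, tardiness 41
E: 81→87, due 41, tardiness 46
Sum = 0+0+5+13+31+40+41+46 = 176.

176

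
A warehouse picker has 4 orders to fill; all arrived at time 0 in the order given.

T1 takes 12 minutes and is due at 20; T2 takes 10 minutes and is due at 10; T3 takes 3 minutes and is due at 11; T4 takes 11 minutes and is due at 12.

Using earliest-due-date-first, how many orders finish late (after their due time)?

3

EDD (increasing due date): T2 T3 T4 T1.
T2: 0→10, due 10, tardiness 0
T3: 10→13, due 11, tardiness 2
T4: 13→24, due 12, tardiness 12
T1: 24→36, due 20, tardiness 16
Late orders: 3.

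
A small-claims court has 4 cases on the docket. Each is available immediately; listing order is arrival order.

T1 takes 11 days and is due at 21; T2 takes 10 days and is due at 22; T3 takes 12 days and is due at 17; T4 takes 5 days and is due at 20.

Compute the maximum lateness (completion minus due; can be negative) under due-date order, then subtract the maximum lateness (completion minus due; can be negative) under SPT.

EDD (increasing due date): T3 T4 T1 T2.
T3: 0→12, due 17, lateness -5
T4: 12→17, due 20, lateness -3
T1: 17→28, due 21, lateness 7
T2: 28→38, due 22, lateness 16
Maximum = 16.
SPT (increasing processing time): T4 T2 T1 T3.
T4: 0→5, due 20, lateness -15
T2: 5→15, due 22, lateness -7
T1: 15→26, due 21, lateness 5
T3: 26→38, due 17, lateness 21
Maximum = 21.
Difference = 16 − 21 = -5.

-5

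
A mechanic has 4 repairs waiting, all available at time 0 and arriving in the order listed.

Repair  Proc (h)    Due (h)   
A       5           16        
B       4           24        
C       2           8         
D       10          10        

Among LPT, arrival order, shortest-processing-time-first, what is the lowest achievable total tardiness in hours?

11

LPT (decreasing processing time): D A B C.
D: 0→10, due 10, tardiness 0
A: 10→15, due 16, tardiness 0
B: 15→19, due 24, tardiness 0
C: 19→21, due 8, tardiness 13
Sum = 0+0+0+13 = 13.
FIFO (arrival order): A B C D.
A: 0→5, due 16, tardiness 0
B: 5→9, due 24, tardiness 0
C: 9→11, due 8, tardiness 3
D: 11→21, due 10, tardiness 11
Sum = 0+0+3+11 = 14.
SPT (increasing processing time): C B A D.
C: 0→2, due 8, tardiness 0
B: 2→6, due 24, tardiness 0
A: 6→11, due 16, tardiness 0
D: 11→21, due 10, tardiness 11
Sum = 0+0+0+11 = 11.
LPT 13, FIFO 14, SPT 11 → minimum 11.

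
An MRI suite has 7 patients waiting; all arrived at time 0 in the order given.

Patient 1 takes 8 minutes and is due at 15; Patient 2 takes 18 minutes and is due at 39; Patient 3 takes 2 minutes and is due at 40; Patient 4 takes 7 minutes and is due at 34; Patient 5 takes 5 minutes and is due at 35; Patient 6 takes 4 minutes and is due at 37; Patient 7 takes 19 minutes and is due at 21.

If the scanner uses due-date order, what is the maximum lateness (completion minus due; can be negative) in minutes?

23

EDD (increasing due date): Patient 1 Patient 7 Patient 4 Patient 5 Patient 6 Patient 2 Patient 3.
Patient 1: 0→8, due 15, lateness -7
Patient 7: 8→27, due 21, lateness 6
Patient 4: 27→34, due 34, lateness 0
Patient 5: 34→39, due 35, lateness 4
Patient 6: 39→43, due 37, lateness 6
Patient 2: 43→61, due 39, lateness 22
Patient 3: 61→63, due 40, lateness 23
Maximum = 23.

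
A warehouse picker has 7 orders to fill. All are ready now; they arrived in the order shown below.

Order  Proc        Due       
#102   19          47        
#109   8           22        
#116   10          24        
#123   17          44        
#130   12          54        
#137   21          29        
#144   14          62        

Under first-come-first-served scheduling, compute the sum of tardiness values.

FIFO (arrival order): #102 #109 #116 #123 #130 #137 #144.
#102: 0→19, due 47, tardiness 0
#109: 19→27, due 22, tardiness 5
#116: 27→37, due 24, tardiness 13
#123: 37→54, due 44, tardiness 10
#130: 54→66, due 54, tardiness 12
#137: 66→87, due 29, tardiness 58
#144: 87→101, due 62, tardiness 39
Sum = 0+5+13+10+12+58+39 = 137.

137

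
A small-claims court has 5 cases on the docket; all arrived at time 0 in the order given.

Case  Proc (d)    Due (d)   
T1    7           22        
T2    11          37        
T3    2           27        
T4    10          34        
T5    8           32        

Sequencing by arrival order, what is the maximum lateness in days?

6

FIFO (arrival order): T1 T2 T3 T4 T5.
T1: 0→7, due 22, lateness -15
T2: 7→18, due 37, lateness -19
T3: 18→20, due 27, lateness -7
T4: 20→30, due 34, lateness -4
T5: 30→38, due 32, lateness 6
Maximum = 6.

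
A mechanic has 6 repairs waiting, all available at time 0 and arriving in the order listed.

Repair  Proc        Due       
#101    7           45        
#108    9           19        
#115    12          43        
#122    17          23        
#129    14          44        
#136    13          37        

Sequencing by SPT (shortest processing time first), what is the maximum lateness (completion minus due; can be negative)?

49

SPT (increasing processing time): #101 #108 #115 #136 #129 #122.
#101: 0→7, due 45, lateness -38
#108: 7→16, due 19, lateness -3
#115: 16→28, due 43, lateness -15
#136: 28→41, due 37, lateness 4
#129: 41→55, due 44, lateness 11
#122: 55→72, due 23, lateness 49
Maximum = 49.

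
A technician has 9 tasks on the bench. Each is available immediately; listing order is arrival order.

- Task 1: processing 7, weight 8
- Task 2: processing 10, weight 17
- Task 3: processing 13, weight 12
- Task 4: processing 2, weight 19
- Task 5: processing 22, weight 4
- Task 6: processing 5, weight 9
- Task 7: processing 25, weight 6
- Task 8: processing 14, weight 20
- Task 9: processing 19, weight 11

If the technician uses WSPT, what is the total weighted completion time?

WSPT (decreasing weight/processing-time ratio): Task 4 Task 6 Task 2 Task 8 Task 1 Task 3 Task 9 Task 7 Task 5.
Task 4: finishes 2, weight 19, w·C = 38
Task 6: finishes 7, weight 9, w·C = 63
Task 2: finishes 17, weight 17, w·C = 289
Task 8: finishes 31, weight 20, w·C = 620
Task 1: finishes 38, weight 8, w·C = 304
Task 3: finishes 51, weight 12, w·C = 612
Task 9: finishes 70, weight 11, w·C = 770
Task 7: finishes 95, weight 6, w·C = 570
Task 5: finishes 117, weight 4, w·C = 468
Sum = 38+63+289+620+304+612+770+570+468 = 3734.

3734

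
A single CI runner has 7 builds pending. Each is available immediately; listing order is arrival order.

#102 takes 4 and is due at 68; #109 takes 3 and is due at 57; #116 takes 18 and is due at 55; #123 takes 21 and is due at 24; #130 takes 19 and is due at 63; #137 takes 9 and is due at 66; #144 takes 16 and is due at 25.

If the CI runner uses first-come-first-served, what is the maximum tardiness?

FIFO (arrival order): #102 #109 #116 #123 #130 #137 #144.
#102: 0→4, due 68, tardiness 0
#109: 4→7, due 57, tardiness 0
#116: 7→25, due 55, tardiness 0
#123: 25→46, due 24, tardiness 22
#130: 46→65, due 63, tardiness 2
#137: 65→74, due 66, tardiness 8
#144: 74→90, due 25, tardiness 65
Maximum = 65.

65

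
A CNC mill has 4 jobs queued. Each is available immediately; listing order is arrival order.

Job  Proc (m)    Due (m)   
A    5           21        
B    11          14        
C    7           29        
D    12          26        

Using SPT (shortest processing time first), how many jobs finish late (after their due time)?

2

SPT (increasing processing time): A C B D.
A: 0→5, due 21, tardiness 0
C: 5→12, due 29, tardiness 0
B: 12→23, due 14, tardiness 9
D: 23→35, due 26, tardiness 9
Late jobs: 2.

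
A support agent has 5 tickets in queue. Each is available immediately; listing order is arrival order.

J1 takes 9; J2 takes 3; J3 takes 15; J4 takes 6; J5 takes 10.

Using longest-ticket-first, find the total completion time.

157

LPT (decreasing processing time): J3 J5 J1 J4 J2.
J3: 0→15
J5: 15→25
J1: 25→34
J4: 34→40
J2: 40→43
Sum = 15+25+34+40+43 = 157.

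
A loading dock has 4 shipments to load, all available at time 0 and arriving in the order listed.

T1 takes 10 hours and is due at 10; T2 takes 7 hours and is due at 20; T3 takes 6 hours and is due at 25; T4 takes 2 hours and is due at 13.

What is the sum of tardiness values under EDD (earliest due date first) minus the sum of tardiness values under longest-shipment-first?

-12

EDD (increasing due date): T1 T4 T2 T3.
T1: 0→10, due 10, tardiness 0
T4: 10→12, due 13, tardiness 0
T2: 12→19, due 20, tardiness 0
T3: 19→25, due 25, tardiness 0
Sum = 0+0+0+0 = 0.
LPT (decreasing processing time): T1 T2 T3 T4.
T1: 0→10, due 10, tardiness 0
T2: 10→17, due 20, tardiness 0
T3: 17→23, due 25, tardiness 0
T4: 23→25, due 13, tardiness 12
Sum = 0+0+0+12 = 12.
Difference = 0 − 12 = -12.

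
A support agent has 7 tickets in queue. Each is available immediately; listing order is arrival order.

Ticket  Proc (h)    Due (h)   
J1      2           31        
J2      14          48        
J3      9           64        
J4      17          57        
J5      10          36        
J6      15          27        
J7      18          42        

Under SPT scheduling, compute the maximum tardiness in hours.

SPT (increasing processing time): J1 J3 J5 J2 J6 J4 J7.
J1: 0→2, due 31, tardiness 0
J3: 2→11, due 64, tardiness 0
J5: 11→21, due 36, tardiness 0
J2: 21→35, due 48, tardiness 0
J6: 35→50, due 27, tardiness 23
J4: 50→67, due 57, tardiness 10
J7: 67→85, due 42, tardiness 43
Maximum = 43.

43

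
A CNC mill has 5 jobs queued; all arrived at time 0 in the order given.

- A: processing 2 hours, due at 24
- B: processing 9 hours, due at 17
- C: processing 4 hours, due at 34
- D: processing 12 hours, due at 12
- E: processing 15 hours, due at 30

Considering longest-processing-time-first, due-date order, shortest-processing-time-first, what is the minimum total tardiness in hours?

LPT (decreasing processing time): E D B C A.
E: 0→15, due 30, tardiness 0
D: 15→27, due 12, tardiness 15
B: 27→36, due 17, tardiness 19
C: 36→40, due 34, tardiness 6
A: 40→42, due 24, tardiness 18
Sum = 0+15+19+6+18 = 58.
EDD (increasing due date): D B A E C.
D: 0→12, due 12, tardiness 0
B: 12→21, due 17, tardiness 4
A: 21→23, due 24, tardiness 0
E: 23→38, due 30, tardiness 8
C: 38→42, due 34, tardiness 8
Sum = 0+4+0+8+8 = 20.
SPT (increasing processing time): A C B D E.
A: 0→2, due 24, tardiness 0
C: 2→6, due 34, tardiness 0
B: 6→15, due 17, tardiness 0
D: 15→27, due 12, tardiness 15
E: 27→42, due 30, tardiness 12
Sum = 0+0+0+15+12 = 27.
LPT 58, EDD 20, SPT 27 → minimum 20.

20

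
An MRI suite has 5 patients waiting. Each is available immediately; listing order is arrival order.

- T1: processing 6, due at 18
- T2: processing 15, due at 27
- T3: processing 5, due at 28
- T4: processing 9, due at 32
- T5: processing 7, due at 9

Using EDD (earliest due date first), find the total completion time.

123

EDD (increasing due date): T5 T1 T2 T3 T4.
T5: 0→7
T1: 7→13
T2: 13→28
T3: 28→33
T4: 33→42
Sum = 7+13+28+33+42 = 123.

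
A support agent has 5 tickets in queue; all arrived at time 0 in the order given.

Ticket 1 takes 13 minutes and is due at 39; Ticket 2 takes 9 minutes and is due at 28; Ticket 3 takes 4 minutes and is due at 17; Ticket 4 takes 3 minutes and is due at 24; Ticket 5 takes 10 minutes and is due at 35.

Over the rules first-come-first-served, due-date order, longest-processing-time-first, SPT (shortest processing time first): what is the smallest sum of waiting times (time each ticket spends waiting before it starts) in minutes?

52

FIFO (arrival order): Ticket 1 Ticket 2 Ticket 3 Ticket 4 Ticket 5.
Ticket 1: waits 0, runs 0→13
Ticket 2: waits 13, runs 13→22
Ticket 3: waits 22, runs 22→26
Ticket 4: waits 26, runs 26→29
Ticket 5: waits 29, runs 29→39
Sum = 0+13+22+26+29 = 90.
EDD (increasing due date): Ticket 3 Ticket 4 Ticket 2 Ticket 5 Ticket 1.
Ticket 3: waits 0, runs 0→4
Ticket 4: waits 4, runs 4→7
Ticket 2: waits 7, runs 7→16
Ticket 5: waits 16, runs 16→26
Ticket 1: waits 26, runs 26→39
Sum = 0+4+7+16+26 = 53.
LPT (decreasing processing time): Ticket 1 Ticket 5 Ticket 2 Ticket 3 Ticket 4.
Ticket 1: waits 0, runs 0→13
Ticket 5: waits 13, runs 13→23
Ticket 2: waits 23, runs 23→32
Ticket 3: waits 32, runs 32→36
Ticket 4: waits 36, runs 36→39
Sum = 0+13+23+32+36 = 104.
SPT (increasing processing time): Ticket 4 Ticket 3 Ticket 2 Ticket 5 Ticket 1.
Ticket 4: waits 0, runs 0→3
Ticket 3: waits 3, runs 3→7
Ticket 2: waits 7, runs 7→16
Ticket 5: waits 16, runs 16→26
Ticket 1: waits 26, runs 26→39
Sum = 0+3+7+16+26 = 52.
FIFO 90, EDD 53, LPT 104, SPT 52 → minimum 52.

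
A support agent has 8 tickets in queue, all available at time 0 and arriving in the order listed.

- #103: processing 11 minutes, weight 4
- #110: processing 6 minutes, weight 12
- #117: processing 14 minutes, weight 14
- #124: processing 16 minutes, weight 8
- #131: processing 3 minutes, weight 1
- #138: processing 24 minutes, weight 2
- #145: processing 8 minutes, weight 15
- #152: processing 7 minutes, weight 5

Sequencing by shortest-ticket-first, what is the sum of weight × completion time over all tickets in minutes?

SPT (increasing processing time): #131 #110 #152 #145 #103 #117 #124 #138.
#131: finishes 3, weight 1, w·C = 3
#110: finishes 9, weight 12, w·C = 108
#152: finishes 16, weight 5, w·C = 80
#145: finishes 24, weight 15, w·C = 360
#103: finishes 35, weight 4, w·C = 140
#117: finishes 49, weight 14, w·C = 686
#124: finishes 65, weight 8, w·C = 520
#138: finishes 89, weight 2, w·C = 178
Sum = 3+108+80+360+140+686+520+178 = 2075.

2075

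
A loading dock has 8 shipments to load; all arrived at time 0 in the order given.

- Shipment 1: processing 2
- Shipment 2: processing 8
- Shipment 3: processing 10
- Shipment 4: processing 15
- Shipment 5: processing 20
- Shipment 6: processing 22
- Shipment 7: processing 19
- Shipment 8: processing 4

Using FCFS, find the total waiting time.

295

FIFO (arrival order): Shipment 1 Shipment 2 Shipment 3 Shipment 4 Shipment 5 Shipment 6 Shipment 7 Shipment 8.
Shipment 1: waits 0, runs 0→2
Shipment 2: waits 2, runs 2→10
Shipment 3: waits 10, runs 10→20
Shipment 4: waits 20, runs 20→35
Shipment 5: waits 35, runs 35→55
Shipment 6: waits 55, runs 55→77
Shipment 7: waits 77, runs 77→96
Shipment 8: waits 96, runs 96→100
Sum = 0+2+10+20+35+55+77+96 = 295.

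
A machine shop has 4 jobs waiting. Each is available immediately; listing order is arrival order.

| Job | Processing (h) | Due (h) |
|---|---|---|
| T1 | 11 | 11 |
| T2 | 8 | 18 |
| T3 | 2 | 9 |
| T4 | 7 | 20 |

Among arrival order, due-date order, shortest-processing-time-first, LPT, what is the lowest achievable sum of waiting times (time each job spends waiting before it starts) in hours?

28

FIFO (arrival order): T1 T2 T3 T4.
T1: waits 0, runs 0→11
T2: waits 11, runs 11→19
T3: waits 19, runs 19→21
T4: waits 21, runs 21→28
Sum = 0+11+19+21 = 51.
EDD (increasing due date): T3 T1 T2 T4.
T3: waits 0, runs 0→2
T1: waits 2, runs 2→13
T2: waits 13, runs 13→21
T4: waits 21, runs 21→28
Sum = 0+2+13+21 = 36.
SPT (increasing processing time): T3 T4 T2 T1.
T3: waits 0, runs 0→2
T4: waits 2, runs 2→9
T2: waits 9, runs 9→17
T1: waits 17, runs 17→28
Sum = 0+2+9+17 = 28.
LPT (decreasing processing time): T1 T2 T4 T3.
T1: waits 0, runs 0→11
T2: waits 11, runs 11→19
T4: waits 19, runs 19→26
T3: waits 26, runs 26→28
Sum = 0+11+19+26 = 56.
FIFO 51, EDD 36, SPT 28, LPT 56 → minimum 28.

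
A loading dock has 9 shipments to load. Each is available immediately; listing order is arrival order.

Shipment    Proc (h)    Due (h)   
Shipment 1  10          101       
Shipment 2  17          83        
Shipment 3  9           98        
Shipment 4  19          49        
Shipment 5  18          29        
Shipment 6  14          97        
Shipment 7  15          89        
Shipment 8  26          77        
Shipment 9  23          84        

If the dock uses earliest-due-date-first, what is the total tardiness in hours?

176

EDD (increasing due date): Shipment 5 Shipment 4 Shipment 8 Shipment 2 Shipment 9 Shipment 7 Shipment 6 Shipment 3 Shipment 1.
Shipment 5: 0→18, due 29, tardiness 0
Shipment 4: 18→37, due 49, tardiness 0
Shipment 8: 37→63, due 77, tardiness 0
Shipment 2: 63→80, due 83, tardiness 0
Shipment 9: 80→103, due 84, tardiness 19
Shipment 7: 103→118, due 89, tardiness 29
Shipment 6: 118→132, due 97, tardiness 35
Shipment 3: 132→141, due 98, tardiness 43
Shipment 1: 141→151, due 101, tardiness 50
Sum = 0+0+0+0+19+29+35+43+50 = 176.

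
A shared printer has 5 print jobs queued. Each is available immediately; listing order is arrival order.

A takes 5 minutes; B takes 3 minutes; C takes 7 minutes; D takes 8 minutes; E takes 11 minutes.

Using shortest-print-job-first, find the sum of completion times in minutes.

SPT (increasing processing time): B A C D E.
B: 0→3
A: 3→8
C: 8→15
D: 15→23
E: 23→34
Sum = 3+8+15+23+34 = 83.

83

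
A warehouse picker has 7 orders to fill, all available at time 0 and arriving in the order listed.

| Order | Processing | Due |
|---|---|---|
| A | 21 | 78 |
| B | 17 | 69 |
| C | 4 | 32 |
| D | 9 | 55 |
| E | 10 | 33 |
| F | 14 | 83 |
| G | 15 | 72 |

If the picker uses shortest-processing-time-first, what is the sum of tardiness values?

12

SPT (increasing processing time): C D E F G B A.
C: 0→4, due 32, tardiness 0
D: 4→13, due 55, tardiness 0
E: 13→23, due 33, tardiness 0
F: 23→37, due 83, tardiness 0
G: 37→52, due 72, tardiness 0
B: 52→69, due 69, tardiness 0
A: 69→90, due 78, tardiness 12
Sum = 0+0+0+0+0+0+12 = 12.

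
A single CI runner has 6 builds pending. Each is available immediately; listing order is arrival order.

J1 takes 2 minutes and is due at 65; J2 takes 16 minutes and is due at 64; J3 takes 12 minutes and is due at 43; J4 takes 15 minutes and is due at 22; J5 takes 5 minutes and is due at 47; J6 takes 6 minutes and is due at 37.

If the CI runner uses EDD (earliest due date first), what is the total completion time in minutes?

EDD (increasing due date): J4 J6 J3 J5 J2 J1.
J4: 0→15
J6: 15→21
J3: 21→33
J5: 33→38
J2: 38→54
J1: 54→56
Sum = 15+21+33+38+54+56 = 217.

217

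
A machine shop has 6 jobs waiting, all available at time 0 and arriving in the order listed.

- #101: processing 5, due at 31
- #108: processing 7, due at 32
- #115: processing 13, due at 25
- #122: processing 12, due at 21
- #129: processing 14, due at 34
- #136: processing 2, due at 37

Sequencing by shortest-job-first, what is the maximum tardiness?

19

SPT (increasing processing time): #136 #101 #108 #122 #115 #129.
#136: 0→2, due 37, tardiness 0
#101: 2→7, due 31, tardiness 0
#108: 7→14, due 32, tardiness 0
#122: 14→26, due 21, tardiness 5
#115: 26→39, due 25, tardiness 14
#129: 39→53, due 34, tardiness 19
Maximum = 19.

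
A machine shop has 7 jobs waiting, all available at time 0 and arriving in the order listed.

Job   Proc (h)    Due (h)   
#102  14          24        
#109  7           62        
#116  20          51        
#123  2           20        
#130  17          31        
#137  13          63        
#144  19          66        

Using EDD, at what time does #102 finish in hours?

EDD (increasing due date): #123 #102 #130 #116 #109 #137 #144.
#123: 0→2
#102: 2→16

16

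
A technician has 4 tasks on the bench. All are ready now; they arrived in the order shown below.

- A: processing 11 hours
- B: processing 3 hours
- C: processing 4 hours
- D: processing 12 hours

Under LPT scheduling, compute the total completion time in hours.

LPT (decreasing processing time): D A C B.
D: 0→12
A: 12→23
C: 23→27
B: 27→30
Sum = 12+23+27+30 = 92.

92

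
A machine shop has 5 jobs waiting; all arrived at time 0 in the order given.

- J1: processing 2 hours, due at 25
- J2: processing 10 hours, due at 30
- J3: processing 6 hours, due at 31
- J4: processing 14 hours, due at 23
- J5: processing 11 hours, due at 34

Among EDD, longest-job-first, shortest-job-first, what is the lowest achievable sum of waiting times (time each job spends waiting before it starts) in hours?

57

EDD (increasing due date): J4 J1 J2 J3 J5.
J4: waits 0, runs 0→14
J1: waits 14, runs 14→16
J2: waits 16, runs 16→26
J3: waits 26, runs 26→32
J5: waits 32, runs 32→43
Sum = 0+14+16+26+32 = 88.
LPT (decreasing processing time): J4 J5 J2 J3 J1.
J4: waits 0, runs 0→14
J5: waits 14, runs 14→25
J2: waits 25, runs 25→35
J3: waits 35, runs 35→41
J1: waits 41, runs 41→43
Sum = 0+14+25+35+41 = 115.
SPT (increasing processing time): J1 J3 J2 J5 J4.
J1: waits 0, runs 0→2
J3: waits 2, runs 2→8
J2: waits 8, runs 8→18
J5: waits 18, runs 18→29
J4: waits 29, runs 29→43
Sum = 0+2+8+18+29 = 57.
EDD 88, LPT 115, SPT 57 → minimum 57.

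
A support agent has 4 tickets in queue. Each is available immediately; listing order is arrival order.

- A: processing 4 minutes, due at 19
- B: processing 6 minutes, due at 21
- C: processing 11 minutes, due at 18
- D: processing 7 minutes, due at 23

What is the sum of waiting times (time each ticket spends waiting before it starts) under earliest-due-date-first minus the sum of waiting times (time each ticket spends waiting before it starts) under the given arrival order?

EDD (increasing due date): C A B D.
C: waits 0, runs 0→11
A: waits 11, runs 11→15
B: waits 15, runs 15→21
D: waits 21, runs 21→28
Sum = 0+11+15+21 = 47.
FIFO (arrival order): A B C D.
A: waits 0, runs 0→4
B: waits 4, runs 4→10
C: waits 10, runs 10→21
D: waits 21, runs 21→28
Sum = 0+4+10+21 = 35.
Difference = 47 − 35 = 12.

12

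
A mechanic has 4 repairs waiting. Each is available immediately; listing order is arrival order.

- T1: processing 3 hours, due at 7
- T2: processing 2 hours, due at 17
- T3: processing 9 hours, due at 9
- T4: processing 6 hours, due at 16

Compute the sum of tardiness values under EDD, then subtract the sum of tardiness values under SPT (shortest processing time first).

EDD (increasing due date): T1 T3 T4 T2.
T1: 0→3, due 7, tardiness 0
T3: 3→12, due 9, tardiness 3
T4: 12→18, due 16, tardiness 2
T2: 18→20, due 17, tardiness 3
Sum = 0+3+2+3 = 8.
SPT (increasing processing time): T2 T1 T4 T3.
T2: 0→2, due 17, tardiness 0
T1: 2→5, due 7, tardiness 0
T4: 5→11, due 16, tardiness 0
T3: 11→20, due 9, tardiness 11
Sum = 0+0+0+11 = 11.
Difference = 8 − 11 = -3.

-3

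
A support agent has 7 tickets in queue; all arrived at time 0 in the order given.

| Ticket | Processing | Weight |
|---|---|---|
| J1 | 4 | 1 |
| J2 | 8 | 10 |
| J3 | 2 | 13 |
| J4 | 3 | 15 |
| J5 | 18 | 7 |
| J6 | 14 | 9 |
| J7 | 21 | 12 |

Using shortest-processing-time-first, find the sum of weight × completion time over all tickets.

SPT (increasing processing time): J3 J4 J1 J2 J6 J5 J7.
J3: finishes 2, weight 13, w·C = 26
J4: finishes 5, weight 15, w·C = 75
J1: finishes 9, weight 1, w·C = 9
J2: finishes 17, weight 10, w·C = 170
J6: finishes 31, weight 9, w·C = 279
J5: finishes 49, weight 7, w·C = 343
J7: finishes 70, weight 12, w·C = 840
Sum = 26+75+9+170+279+343+840 = 1742.

1742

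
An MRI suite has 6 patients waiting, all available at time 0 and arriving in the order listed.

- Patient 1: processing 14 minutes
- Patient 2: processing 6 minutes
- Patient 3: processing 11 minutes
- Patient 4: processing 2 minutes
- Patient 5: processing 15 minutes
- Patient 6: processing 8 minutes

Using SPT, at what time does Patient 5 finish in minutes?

SPT (increasing processing time): Patient 4 Patient 2 Patient 6 Patient 3 Patient 1 Patient 5.
Patient 4: 0→2
Patient 2: 2→8
Patient 6: 8→16
Patient 3: 16→27
Patient 1: 27→41
Patient 5: 41→56

56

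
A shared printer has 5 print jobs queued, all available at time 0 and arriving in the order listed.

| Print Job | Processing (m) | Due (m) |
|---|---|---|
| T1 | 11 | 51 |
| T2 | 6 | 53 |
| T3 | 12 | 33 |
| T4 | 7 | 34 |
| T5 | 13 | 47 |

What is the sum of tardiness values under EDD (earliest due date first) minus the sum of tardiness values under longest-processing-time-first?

-9

EDD (increasing due date): T3 T4 T5 T1 T2.
T3: 0→12, due 33, tardiness 0
T4: 12→19, due 34, tardiness 0
T5: 19→32, due 47, tardiness 0
T1: 32→43, due 51, tardiness 0
T2: 43→49, due 53, tardiness 0
Sum = 0+0+0+0+0 = 0.
LPT (decreasing processing time): T5 T3 T1 T4 T2.
T5: 0→13, due 47, tardiness 0
T3: 13→25, due 33, tardiness 0
T1: 25→36, due 51, tardiness 0
T4: 36→43, due 34, tardiness 9
T2: 43→49, due 53, tardiness 0
Sum = 0+0+0+9+0 = 9.
Difference = 0 − 9 = -9.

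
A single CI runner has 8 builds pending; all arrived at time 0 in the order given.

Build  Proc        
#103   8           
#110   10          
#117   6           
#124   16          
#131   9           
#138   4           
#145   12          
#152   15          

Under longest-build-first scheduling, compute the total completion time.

LPT (decreasing processing time): #124 #152 #145 #110 #131 #103 #117 #138.
#124: 0→16
#152: 16→31
#145: 31→43
#110: 43→53
#131: 53→62
#103: 62→70
#117: 70→76
#138: 76→80
Sum = 16+31+43+53+62+70+76+80 = 431.

431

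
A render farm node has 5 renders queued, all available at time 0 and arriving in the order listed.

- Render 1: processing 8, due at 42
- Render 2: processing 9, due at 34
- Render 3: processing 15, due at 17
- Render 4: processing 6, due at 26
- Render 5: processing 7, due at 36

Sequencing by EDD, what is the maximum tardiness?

EDD (increasing due date): Render 3 Render 4 Render 2 Render 5 Render 1.
Render 3: 0→15, due 17, tardiness 0
Render 4: 15→21, due 26, tardiness 0
Render 2: 21→30, due 34, tardiness 0
Render 5: 30→37, due 36, tardiness 1
Render 1: 37→45, due 42, tardiness 3
Maximum = 3.

3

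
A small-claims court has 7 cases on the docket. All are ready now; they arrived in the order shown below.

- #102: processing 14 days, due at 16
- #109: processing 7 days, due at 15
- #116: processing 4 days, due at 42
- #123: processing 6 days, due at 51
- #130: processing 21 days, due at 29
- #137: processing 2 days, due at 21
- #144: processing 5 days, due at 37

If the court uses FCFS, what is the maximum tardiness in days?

FIFO (arrival order): #102 #109 #116 #123 #130 #137 #144.
#102: 0→14, due 16, tardiness 0
#109: 14→21, due 15, tardiness 6
#116: 21→25, due 42, tardiness 0
#123: 25→31, due 51, tardiness 0
#130: 31→52, due 29, tardiness 23
#137: 52→54, due 21, tardiness 33
#144: 54→59, due 37, tardiness 22
Maximum = 33.

33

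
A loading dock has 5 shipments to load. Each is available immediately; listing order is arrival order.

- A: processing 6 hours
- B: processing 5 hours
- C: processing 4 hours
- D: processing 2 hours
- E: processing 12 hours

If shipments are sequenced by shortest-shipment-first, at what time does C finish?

SPT (increasing processing time): D C B A E.
D: 0→2
C: 2→6

6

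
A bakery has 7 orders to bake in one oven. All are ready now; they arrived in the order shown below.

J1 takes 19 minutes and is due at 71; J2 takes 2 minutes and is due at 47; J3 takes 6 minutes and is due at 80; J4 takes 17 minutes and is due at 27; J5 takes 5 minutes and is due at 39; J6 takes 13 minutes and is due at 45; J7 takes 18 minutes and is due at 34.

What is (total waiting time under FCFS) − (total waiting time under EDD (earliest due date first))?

-52

FIFO (arrival order): J1 J2 J3 J4 J5 J6 J7.
J1: waits 0, runs 0→19
J2: waits 19, runs 19→21
J3: waits 21, runs 21→27
J4: waits 27, runs 27→44
J5: waits 44, runs 44→49
J6: waits 49, runs 49→62
J7: waits 62, runs 62→80
Sum = 0+19+21+27+44+49+62 = 222.
EDD (increasing due date): J4 J7 J5 J6 J2 J1 J3.
J4: waits 0, runs 0→17
J7: waits 17, runs 17→35
J5: waits 35, runs 35→40
J6: waits 40, runs 40→53
J2: waits 53, runs 53→55
J1: waits 55, runs 55→74
J3: waits 74, runs 74→80
Sum = 0+17+35+40+53+55+74 = 274.
Difference = 222 − 274 = -52.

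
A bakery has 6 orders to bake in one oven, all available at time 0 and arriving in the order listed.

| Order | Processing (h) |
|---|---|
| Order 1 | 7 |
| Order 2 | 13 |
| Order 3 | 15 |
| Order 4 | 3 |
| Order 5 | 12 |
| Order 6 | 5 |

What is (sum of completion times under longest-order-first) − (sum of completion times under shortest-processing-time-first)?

LPT (decreasing processing time): Order 3 Order 2 Order 5 Order 1 Order 6 Order 4.
Order 3: 0→15
Order 2: 15→28
Order 5: 28→40
Order 1: 40→47
Order 6: 47→52
Order 4: 52→55
Sum = 15+28+40+47+52+55 = 237.
SPT (increasing processing time): Order 4 Order 6 Order 1 Order 5 Order 2 Order 3.
Order 4: 0→3
Order 6: 3→8
Order 1: 8→15
Order 5: 15→27
Order 2: 27→40
Order 3: 40→55
Sum = 3+8+15+27+40+55 = 148.
Difference = 237 − 148 = 89.

89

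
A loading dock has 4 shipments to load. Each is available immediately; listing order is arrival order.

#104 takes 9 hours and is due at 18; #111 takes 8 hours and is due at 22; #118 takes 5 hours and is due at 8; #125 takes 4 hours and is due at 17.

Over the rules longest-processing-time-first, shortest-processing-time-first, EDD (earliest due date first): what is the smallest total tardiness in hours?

4

LPT (decreasing processing time): #104 #111 #118 #125.
#104: 0→9, due 18, tardiness 0
#111: 9→17, due 22, tardiness 0
#118: 17→22, due 8, tardiness 14
#125: 22→26, due 17, tardiness 9
Sum = 0+0+14+9 = 23.
SPT (increasing processing time): #125 #118 #111 #104.
#125: 0→4, due 17, tardiness 0
#118: 4→9, due 8, tardiness 1
#111: 9→17, due 22, tardiness 0
#104: 17→26, due 18, tardiness 8
Sum = 0+1+0+8 = 9.
EDD (increasing due date): #118 #125 #104 #111.
#118: 0→5, due 8, tardiness 0
#125: 5→9, due 17, tardiness 0
#104: 9→18, due 18, tardiness 0
#111: 18→26, due 22, tardiness 4
Sum = 0+0+0+4 = 4.
LPT 23, SPT 9, EDD 4 → minimum 4.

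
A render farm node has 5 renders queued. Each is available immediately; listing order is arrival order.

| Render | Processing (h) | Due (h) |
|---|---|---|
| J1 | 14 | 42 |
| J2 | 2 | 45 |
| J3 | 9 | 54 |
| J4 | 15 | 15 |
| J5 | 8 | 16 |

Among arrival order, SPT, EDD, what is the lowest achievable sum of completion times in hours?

112

FIFO (arrival order): J1 J2 J3 J4 J5.
J1: 0→14
J2: 14→16
J3: 16→25
J4: 25→40
J5: 40→48
Sum = 14+16+25+40+48 = 143.
SPT (increasing processing time): J2 J5 J3 J1 J4.
J2: 0→2
J5: 2→10
J3: 10→19
J1: 19→33
J4: 33→48
Sum = 2+10+19+33+48 = 112.
EDD (increasing due date): J4 J5 J1 J2 J3.
J4: 0→15
J5: 15→23
J1: 23→37
J2: 37→39
J3: 39→48
Sum = 15+23+37+39+48 = 162.
FIFO 143, SPT 112, EDD 162 → minimum 112.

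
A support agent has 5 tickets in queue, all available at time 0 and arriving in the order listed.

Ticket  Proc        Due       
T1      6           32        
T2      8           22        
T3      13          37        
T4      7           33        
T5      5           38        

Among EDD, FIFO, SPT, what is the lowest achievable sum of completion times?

EDD (increasing due date): T2 T1 T4 T3 T5.
T2: 0→8
T1: 8→14
T4: 14→21
T3: 21→34
T5: 34→39
Sum = 8+14+21+34+39 = 116.
FIFO (arrival order): T1 T2 T3 T4 T5.
T1: 0→6
T2: 6→14
T3: 14→27
T4: 27→34
T5: 34→39
Sum = 6+14+27+34+39 = 120.
SPT (increasing processing time): T5 T1 T4 T2 T3.
T5: 0→5
T1: 5→11
T4: 11→18
T2: 18→26
T3: 26→39
Sum = 5+11+18+26+39 = 99.
EDD 116, FIFO 120, SPT 99 → minimum 99.

99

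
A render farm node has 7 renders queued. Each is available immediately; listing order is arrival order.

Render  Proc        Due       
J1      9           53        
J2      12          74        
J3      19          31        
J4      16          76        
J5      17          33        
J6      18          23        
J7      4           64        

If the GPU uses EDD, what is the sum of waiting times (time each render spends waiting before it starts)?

318

EDD (increasing due date): J6 J3 J5 J1 J7 J2 J4.
J6: waits 0, runs 0→18
J3: waits 18, runs 18→37
J5: waits 37, runs 37→54
J1: waits 54, runs 54→63
J7: waits 63, runs 63→67
J2: waits 67, runs 67→79
J4: waits 79, runs 79→95
Sum = 0+18+37+54+63+67+79 = 318.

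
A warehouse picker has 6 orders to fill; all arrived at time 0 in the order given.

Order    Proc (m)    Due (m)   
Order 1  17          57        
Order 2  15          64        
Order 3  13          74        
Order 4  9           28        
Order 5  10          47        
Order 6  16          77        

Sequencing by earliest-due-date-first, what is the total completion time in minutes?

259

EDD (increasing due date): Order 4 Order 5 Order 1 Order 2 Order 3 Order 6.
Order 4: 0→9
Order 5: 9→19
Order 1: 19→36
Order 2: 36→51
Order 3: 51→64
Order 6: 64→80
Sum = 9+19+36+51+64+80 = 259.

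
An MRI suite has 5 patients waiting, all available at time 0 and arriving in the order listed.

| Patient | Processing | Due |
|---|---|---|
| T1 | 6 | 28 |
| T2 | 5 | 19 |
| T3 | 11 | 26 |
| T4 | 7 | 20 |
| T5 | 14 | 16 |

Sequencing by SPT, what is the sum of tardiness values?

30

SPT (increasing processing time): T2 T1 T4 T3 T5.
T2: 0→5, due 19, tardiness 0
T1: 5→11, due 28, tardiness 0
T4: 11→18, due 20, tardiness 0
T3: 18→29, due 26, tardiness 3
T5: 29→43, due 16, tardiness 27
Sum = 0+0+0+3+27 = 30.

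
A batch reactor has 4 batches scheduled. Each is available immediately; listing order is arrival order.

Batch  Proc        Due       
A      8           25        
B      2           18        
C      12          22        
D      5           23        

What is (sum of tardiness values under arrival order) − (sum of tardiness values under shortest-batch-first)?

-1

FIFO (arrival order): A B C D.
A: 0→8, due 25, tardiness 0
B: 8→10, due 18, tardiness 0
C: 10→22, due 22, tardiness 0
D: 22→27, due 23, tardiness 4
Sum = 0+0+0+4 = 4.
SPT (increasing processing time): B D A C.
B: 0→2, due 18, tardiness 0
D: 2→7, due 23, tardiness 0
A: 7→15, due 25, tardiness 0
C: 15→27, due 22, tardiness 5
Sum = 0+0+0+5 = 5.
Difference = 4 − 5 = -1.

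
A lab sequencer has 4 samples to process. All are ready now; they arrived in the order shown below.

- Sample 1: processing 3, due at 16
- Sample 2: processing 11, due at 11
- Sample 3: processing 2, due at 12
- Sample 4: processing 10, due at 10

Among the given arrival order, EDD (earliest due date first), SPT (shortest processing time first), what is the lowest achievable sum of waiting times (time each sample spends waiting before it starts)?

22

FIFO (arrival order): Sample 1 Sample 2 Sample 3 Sample 4.
Sample 1: waits 0, runs 0→3
Sample 2: waits 3, runs 3→14
Sample 3: waits 14, runs 14→16
Sample 4: waits 16, runs 16→26
Sum = 0+3+14+16 = 33.
EDD (increasing due date): Sample 4 Sample 2 Sample 3 Sample 1.
Sample 4: waits 0, runs 0→10
Sample 2: waits 10, runs 10→21
Sample 3: waits 21, runs 21→23
Sample 1: waits 23, runs 23→26
Sum = 0+10+21+23 = 54.
SPT (increasing processing time): Sample 3 Sample 1 Sample 4 Sample 2.
Sample 3: waits 0, runs 0→2
Sample 1: waits 2, runs 2→5
Sample 4: waits 5, runs 5→15
Sample 2: waits 15, runs 15→26
Sum = 0+2+5+15 = 22.
FIFO 33, EDD 54, SPT 22 → minimum 22.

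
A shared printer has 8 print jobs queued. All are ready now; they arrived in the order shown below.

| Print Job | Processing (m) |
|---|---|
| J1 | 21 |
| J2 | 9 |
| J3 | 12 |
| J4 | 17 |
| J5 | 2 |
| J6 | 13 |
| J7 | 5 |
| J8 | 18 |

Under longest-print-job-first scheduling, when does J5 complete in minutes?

LPT (decreasing processing time): J1 J8 J4 J6 J3 J2 J7 J5.
J1: 0→21
J8: 21→39
J4: 39→56
J6: 56→69
J3: 69→81
J2: 81→90
J7: 90→95
J5: 95→97

97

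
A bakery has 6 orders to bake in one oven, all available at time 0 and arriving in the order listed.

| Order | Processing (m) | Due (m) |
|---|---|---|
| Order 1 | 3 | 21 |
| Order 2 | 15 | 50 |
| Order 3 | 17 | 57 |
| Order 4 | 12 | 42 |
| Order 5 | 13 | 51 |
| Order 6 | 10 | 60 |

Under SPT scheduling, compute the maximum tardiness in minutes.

13

SPT (increasing processing time): Order 1 Order 6 Order 4 Order 5 Order 2 Order 3.
Order 1: 0→3, due 21, tardiness 0
Order 6: 3→13, due 60, tardiness 0
Order 4: 13→25, due 42, tardiness 0
Order 5: 25→38, due 51, tardiness 0
Order 2: 38→53, due 50, tardiness 3
Order 3: 53→70, due 57, tardiness 13
Maximum = 13.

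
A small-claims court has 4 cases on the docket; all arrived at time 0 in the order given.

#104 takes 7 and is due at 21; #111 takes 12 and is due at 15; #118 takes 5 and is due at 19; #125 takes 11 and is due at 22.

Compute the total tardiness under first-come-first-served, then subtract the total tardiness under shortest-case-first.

1

FIFO (arrival order): #104 #111 #118 #125.
#104: 0→7, due 21, tardiness 0
#111: 7→19, due 15, tardiness 4
#118: 19→24, due 19, tardiness 5
#125: 24→35, due 22, tardiness 13
Sum = 0+4+5+13 = 22.
SPT (increasing processing time): #118 #104 #125 #111.
#118: 0→5, due 19, tardiness 0
#104: 5→12, due 21, tardiness 0
#125: 12→23, due 22, tardiness 1
#111: 23→35, due 15, tardiness 20
Sum = 0+0+1+20 = 21.
Difference = 22 − 21 = 1.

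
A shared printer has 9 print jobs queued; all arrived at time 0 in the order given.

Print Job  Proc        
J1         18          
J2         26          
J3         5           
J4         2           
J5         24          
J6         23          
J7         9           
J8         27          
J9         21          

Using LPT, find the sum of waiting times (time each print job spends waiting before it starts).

LPT (decreasing processing time): J8 J2 J5 J6 J9 J1 J7 J3 J4.
J8: waits 0, runs 0→27
J2: waits 27, runs 27→53
J5: waits 53, runs 53→77
J6: waits 77, runs 77→100
J9: waits 100, runs 100→121
J1: waits 121, runs 121→139
J7: waits 139, runs 139→148
J3: waits 148, runs 148→153
J4: waits 153, runs 153→155
Sum = 0+27+53+77+100+121+139+148+153 = 818.

818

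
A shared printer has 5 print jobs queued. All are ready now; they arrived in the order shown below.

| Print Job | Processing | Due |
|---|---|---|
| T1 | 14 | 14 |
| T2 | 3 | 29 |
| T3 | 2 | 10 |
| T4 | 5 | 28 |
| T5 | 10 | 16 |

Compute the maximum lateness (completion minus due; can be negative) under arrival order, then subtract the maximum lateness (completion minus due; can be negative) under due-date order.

8

FIFO (arrival order): T1 T2 T3 T4 T5.
T1: 0→14, due 14, lateness 0
T2: 14→17, due 29, lateness -12
T3: 17→19, due 10, lateness 9
T4: 19→24, due 28, lateness -4
T5: 24→34, due 16, lateness 18
Maximum = 18.
EDD (increasing due date): T3 T1 T5 T4 T2.
T3: 0→2, due 10, lateness -8
T1: 2→16, due 14, lateness 2
T5: 16→26, due 16, lateness 10
T4: 26→31, due 28, lateness 3
T2: 31→34, due 29, lateness 5
Maximum = 10.
Difference = 18 − 10 = 8.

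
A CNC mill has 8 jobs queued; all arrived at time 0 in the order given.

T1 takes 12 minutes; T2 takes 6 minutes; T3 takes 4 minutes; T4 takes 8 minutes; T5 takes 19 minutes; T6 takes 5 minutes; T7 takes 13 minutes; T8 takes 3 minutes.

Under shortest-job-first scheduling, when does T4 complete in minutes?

26

SPT (increasing processing time): T8 T3 T6 T2 T4 T1 T7 T5.
T8: 0→3
T3: 3→7
T6: 7→12
T2: 12→18
T4: 18→26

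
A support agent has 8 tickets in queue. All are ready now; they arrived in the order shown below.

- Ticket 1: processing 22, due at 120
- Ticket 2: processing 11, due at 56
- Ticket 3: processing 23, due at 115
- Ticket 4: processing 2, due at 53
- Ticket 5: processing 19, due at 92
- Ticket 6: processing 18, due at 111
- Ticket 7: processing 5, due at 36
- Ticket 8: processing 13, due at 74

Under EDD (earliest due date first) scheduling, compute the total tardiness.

EDD (increasing due date): Ticket 7 Ticket 4 Ticket 2 Ticket 8 Ticket 5 Ticket 6 Ticket 3 Ticket 1.
Ticket 7: 0→5, due 36, tardiness 0
Ticket 4: 5→7, due 53, tardiness 0
Ticket 2: 7→18, due 56, tardiness 0
Ticket 8: 18→31, due 74, tardiness 0
Ticket 5: 31→50, due 92, tardiness 0
Ticket 6: 50→68, due 111, tardiness 0
Ticket 3: 68→91, due 115, tardiness 0
Ticket 1: 91→113, due 120, tardiness 0
Sum = 0+0+0+0+0+0+0+0 = 0.

0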